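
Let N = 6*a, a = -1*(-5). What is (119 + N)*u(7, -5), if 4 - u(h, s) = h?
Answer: -447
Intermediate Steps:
u(h, s) = 4 - h
a = 5
N = 30 (N = 6*5 = 30)
(119 + N)*u(7, -5) = (119 + 30)*(4 - 1*7) = 149*(4 - 7) = 149*(-3) = -447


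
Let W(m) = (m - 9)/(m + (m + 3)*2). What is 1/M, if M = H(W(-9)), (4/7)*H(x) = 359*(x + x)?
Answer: 1/1077 ≈ 0.00092851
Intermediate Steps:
W(m) = (-9 + m)/(6 + 3*m) (W(m) = (-9 + m)/(m + (3 + m)*2) = (-9 + m)/(m + (6 + 2*m)) = (-9 + m)/(6 + 3*m))
H(x) = 2513*x/2 (H(x) = 7*(359*(x + x))/4 = 7*(359*(2*x))/4 = 7*(718*x)/4 = 2513*x/2)
M = 1077 (M = 2513*((-9 - 9)/(3*(2 - 9)))/2 = 2513*((⅓)*(-18)/(-7))/2 = 2513*((⅓)*(-⅐)*(-18))/2 = (2513/2)*(6/7) = 1077)
1/M = 1/1077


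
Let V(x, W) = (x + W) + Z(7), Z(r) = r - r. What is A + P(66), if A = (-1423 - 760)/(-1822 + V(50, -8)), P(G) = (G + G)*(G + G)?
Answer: 31016903/1780 ≈ 17425.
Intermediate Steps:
Z(r) = 0
P(G) = 4*G**2 (P(G) = (2*G)*(2*G) = 4*G**2)
V(x, W) = W + x (V(x, W) = (x + W) + 0 = (W + x) + 0 = W + x)
A = 2183/1780 (A = (-1423 - 760)/(-1822 + (-8 + 50)) = -2183/(-1822 + 42) = -2183/(-1780) = -2183*(-1/1780) = 2183/1780 ≈ 1.2264)
A + P(66) = 2183/1780 + 4*66**2 = 2183/1780 + 4*4356 = 2183/1780 + 17424 = 31016903/1780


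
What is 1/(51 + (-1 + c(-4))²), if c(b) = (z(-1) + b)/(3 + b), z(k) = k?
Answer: 1/67 ≈ 0.014925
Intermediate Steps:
c(b) = (-1 + b)/(3 + b)
1/(51 + (-1 + c(-4))²) = 1/(51 + (-1 + (-1 - 4)/(3 - 4))²) = 1/(51 + (-1 - 5/(-1))²) = 1/(51 + (-1 - 1*(-5))²) = 1/(51 + (-1 + 5)²) = 1/(51 + 4²) = 1/(51 + 16) = 1/67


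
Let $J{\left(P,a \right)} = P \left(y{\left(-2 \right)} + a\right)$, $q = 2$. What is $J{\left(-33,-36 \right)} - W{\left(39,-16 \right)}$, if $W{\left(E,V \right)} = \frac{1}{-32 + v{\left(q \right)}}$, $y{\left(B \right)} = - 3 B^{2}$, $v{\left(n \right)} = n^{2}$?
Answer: $\frac{44353}{28} \approx 1584.0$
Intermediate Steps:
$W{\left(E,V \right)} = - \frac{1}{28}$ ($W{\left(E,V \right)} = \frac{1}{-32 + 2^{2}} = \frac{1}{-32 + 4} = \frac{1}{-28} = - \frac{1}{28}$)
$J{\left(P,a \right)} = P \left(-12 + a\right)$ ($J{\left(P,a \right)} = P \left(- 3 \left(-2\right)^{2} + a\right) = P \left(\left(-3\right) 4 + a\right) = P \left(-12 + a\right)$)
$J{\left(-33,-36 \right)} - W{\left(39,-16 \right)} = - 33 \left(-12 - 36\right) - - \frac{1}{28} = \left(-33\right) \left(-48\right) + \frac{1}{28} = 1584 + \frac{1}{28} = \frac{44353}{28}$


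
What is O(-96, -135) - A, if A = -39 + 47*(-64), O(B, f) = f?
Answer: 2912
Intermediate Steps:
A = -3047 (A = -39 - 3008 = -3047)
O(-96, -135) - A = -135 - 1*(-3047) = -135 + 3047 = 2912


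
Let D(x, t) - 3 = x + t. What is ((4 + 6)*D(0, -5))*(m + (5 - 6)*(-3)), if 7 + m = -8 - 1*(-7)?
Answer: 100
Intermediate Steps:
m = -8 (m = -7 + (-8 - 1*(-7)) = -7 + (-8 + 7) = -7 - 1 = -8)
D(x, t) = 3 + t + x (D(x, t) = 3 + (x + t) = 3 + (t + x) = 3 + t + x)
((4 + 6)*D(0, -5))*(m + (5 - 6)*(-3)) = ((4 + 6)*(3 - 5 + 0))*(-8 + (5 - 6)*(-3)) = (10*(-2))*(-8 - 1*(-3)) = -20*(-8 + 3) = -20*(-5) = 100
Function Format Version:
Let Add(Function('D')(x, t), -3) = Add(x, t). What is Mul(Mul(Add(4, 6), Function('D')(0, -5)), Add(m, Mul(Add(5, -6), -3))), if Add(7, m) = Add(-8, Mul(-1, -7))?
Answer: 100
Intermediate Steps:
m = -8 (m = Add(-7, Add(-8, Mul(-1, -7))) = Add(-7, Add(-8, 7)) = Add(-7, -1) = -8)
Function('D')(x, t) = Add(3, t, x) (Function('D')(x, t) = Add(3, Add(x, t)) = Add(3, Add(t, x)) = Add(3, t, x))
Mul(Mul(Add(4, 6), Function('D')(0, -5)), Add(m, Mul(Add(5, -6), -3))) = Mul(Mul(Add(4, 6), Add(3, -5, 0)), Add(-8, Mul(Add(5, -6), -3))) = Mul(Mul(10, -2), Add(-8, Mul(-1, -3))) = Mul(-20, Add(-8, 3)) = Mul(-20, -5) = 100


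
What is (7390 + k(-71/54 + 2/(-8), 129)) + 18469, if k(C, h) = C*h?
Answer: 923657/36 ≈ 25657.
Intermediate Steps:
(7390 + k(-71/54 + 2/(-8), 129)) + 18469 = (7390 + (-71/54 + 2/(-8))*129) + 18469 = (7390 + (-71*1/54 + 2*(-⅛))*129) + 18469 = (7390 + (-71/54 - ¼)*129) + 18469 = (7390 - 169/108*129) + 18469 = (7390 - 7267/36) + 18469 = 258773/36 + 18469 = 923657/36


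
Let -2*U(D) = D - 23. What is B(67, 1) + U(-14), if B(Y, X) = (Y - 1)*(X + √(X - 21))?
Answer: 169/2 + 132*I*√5 ≈ 84.5 + 295.16*I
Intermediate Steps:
B(Y, X) = (-1 + Y)*(X + √(-21 + X))
U(D) = 23/2 - D/2 (U(D) = -(D - 23)/2 = -(-23 + D)/2 = 23/2 - D/2)
B(67, 1) + U(-14) = (-1*1 - √(-21 + 1) + 1*67 + 67*√(-21 + 1)) + (23/2 - ½*(-14)) = (-1 - √(-20) + 67 + 67*√(-20)) + (23/2 + 7) = (-1 - 2*I*√5 + 67 + 67*(2*I*√5)) + 37/2 = (-1 - 2*I*√5 + 67 + 134*I*√5) + 37/2 = (66 + 132*I*√5) + 37/2 = 169/2 + 132*I*√5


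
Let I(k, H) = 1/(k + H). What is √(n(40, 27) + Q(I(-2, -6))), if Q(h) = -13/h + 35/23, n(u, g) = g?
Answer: 2*√17526/23 ≈ 11.512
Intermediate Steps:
I(k, H) = 1/(H + k)
Q(h) = 35/23 - 13/h (Q(h) = -13/h + 35*(1/23) = -13/h + 35/23 = 35/23 - 13/h)
√(n(40, 27) + Q(I(-2, -6))) = √(27 + (35/23 - 13/(1/(-6 - 2)))) = √(27 + (35/23 - 13/(1/(-8)))) = √(27 + (35/23 - 13/(-⅛))) = √(27 + (35/23 - 13*(-8))) = √(27 + (35/23 + 104)) = √(27 + 2427/23) = √(3048/23) = 2*√17526/23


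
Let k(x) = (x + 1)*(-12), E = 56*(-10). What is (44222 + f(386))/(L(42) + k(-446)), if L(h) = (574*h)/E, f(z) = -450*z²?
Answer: -1340079560/105939 ≈ -12650.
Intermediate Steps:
E = -560
k(x) = -12 - 12*x (k(x) = (1 + x)*(-12) = -12 - 12*x)
L(h) = -41*h/40 (L(h) = (574*h)/(-560) = (574*h)*(-1/560) = -41*h/40)
(44222 + f(386))/(L(42) + k(-446)) = (44222 - 450*386²)/(-41/40*42 + (-12 - 12*(-446))) = (44222 - 450*148996)/(-861/20 + (-12 + 5352)) = (44222 - 67048200)/(-861/20 + 5340) = -67003978/105939/20 = -67003978*20/105939 = -1340079560/105939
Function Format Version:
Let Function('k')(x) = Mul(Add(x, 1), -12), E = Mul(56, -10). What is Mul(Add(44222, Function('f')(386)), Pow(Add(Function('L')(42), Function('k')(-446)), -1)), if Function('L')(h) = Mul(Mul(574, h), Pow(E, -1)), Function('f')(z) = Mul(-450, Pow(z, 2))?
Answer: Rational(-1340079560, 105939) ≈ -12650.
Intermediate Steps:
E = -560
Function('k')(x) = Add(-12, Mul(-12, x)) (Function('k')(x) = Mul(Add(1, x), -12) = Add(-12, Mul(-12, x)))
Function('L')(h) = Mul(Rational(-41, 40), h) (Function('L')(h) = Mul(Mul(574, h), Pow(-560, -1)) = Mul(Mul(574, h), Rational(-1, 560)) = Mul(Rational(-41, 40), h))
Mul(Add(44222, Function('f')(386)), Pow(Add(Function('L')(42), Function('k')(-446)), -1)) = Mul(Add(44222, Mul(-450, Pow(386, 2))), Pow(Add(Mul(Rational(-41, 40), 42), Add(-12, Mul(-12, -446))), -1)) = Mul(Add(44222, Mul(-450, 148996)), Pow(Add(Rational(-861, 20), Add(-12, 5352)), -1)) = Mul(Add(44222, -67048200), Pow(Add(Rational(-861, 20), 5340), -1)) = Mul(-67003978, Pow(Rational(105939, 20), -1)) = Mul(-67003978, Rational(20, 105939)) = Rational(-1340079560, 105939)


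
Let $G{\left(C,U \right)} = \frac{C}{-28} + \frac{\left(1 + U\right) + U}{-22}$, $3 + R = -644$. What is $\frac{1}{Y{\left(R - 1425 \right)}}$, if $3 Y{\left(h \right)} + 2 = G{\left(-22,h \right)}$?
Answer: $\frac{231}{14407} \approx 0.016034$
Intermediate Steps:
$R = -647$ ($R = -3 - 644 = -647$)
$G{\left(C,U \right)} = - \frac{1}{22} - \frac{U}{11} - \frac{C}{28}$ ($G{\left(C,U \right)} = C \left(- \frac{1}{28}\right) + \left(1 + 2 U\right) \left(- \frac{1}{22}\right) = - \frac{C}{28} - \left(\frac{1}{22} + \frac{U}{11}\right) = - \frac{1}{22} - \frac{U}{11} - \frac{C}{28}$)
$Y{\left(h \right)} = - \frac{97}{231} - \frac{h}{33}$ ($Y{\left(h \right)} = - \frac{2}{3} + \frac{- \frac{1}{22} - \frac{h}{11} - - \frac{11}{14}}{3} = - \frac{2}{3} + \frac{- \frac{1}{22} - \frac{h}{11} + \frac{11}{14}}{3} = - \frac{2}{3} + \frac{\frac{57}{77} - \frac{h}{11}}{3} = - \frac{2}{3} - \left(- \frac{19}{77} + \frac{h}{33}\right) = - \frac{97}{231} - \frac{h}{33}$)
$\frac{1}{Y{\left(R - 1425 \right)}} = \frac{1}{- \frac{97}{231} - \frac{-647 - 1425}{33}} = \frac{1}{- \frac{97}{231} - - \frac{2072}{33}} = \frac{1}{- \frac{97}{231} + \frac{2072}{33}} = \frac{1}{\frac{14407}{231}} = \frac{231}{14407}$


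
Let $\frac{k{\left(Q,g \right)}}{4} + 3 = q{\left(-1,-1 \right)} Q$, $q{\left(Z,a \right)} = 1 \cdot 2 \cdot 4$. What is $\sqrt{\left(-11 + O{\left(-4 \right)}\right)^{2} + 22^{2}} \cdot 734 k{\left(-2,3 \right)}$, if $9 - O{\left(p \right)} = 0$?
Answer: $- 111568 \sqrt{122} \approx -1.2323 \cdot 10^{6}$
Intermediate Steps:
$O{\left(p \right)} = 9$ ($O{\left(p \right)} = 9 - 0 = 9 + 0 = 9$)
$q{\left(Z,a \right)} = 8$ ($q{\left(Z,a \right)} = 2 \cdot 4 = 8$)
$k{\left(Q,g \right)} = -12 + 32 Q$ ($k{\left(Q,g \right)} = -12 + 4 \cdot 8 Q = -12 + 32 Q$)
$\sqrt{\left(-11 + O{\left(-4 \right)}\right)^{2} + 22^{2}} \cdot 734 k{\left(-2,3 \right)} = \sqrt{\left(-11 + 9\right)^{2} + 22^{2}} \cdot 734 \left(-12 + 32 \left(-2\right)\right) = \sqrt{\left(-2\right)^{2} + 484} \cdot 734 \left(-12 - 64\right) = \sqrt{4 + 484} \cdot 734 \left(-76\right) = \sqrt{488} \left(-55784\right) = 2 \sqrt{122} \left(-55784\right) = - 111568 \sqrt{122}$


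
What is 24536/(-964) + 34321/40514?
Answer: -240241515/9763874 ≈ -24.605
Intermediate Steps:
24536/(-964) + 34321/40514 = 24536*(-1/964) + 34321*(1/40514) = -6134/241 + 34321/40514 = -240241515/9763874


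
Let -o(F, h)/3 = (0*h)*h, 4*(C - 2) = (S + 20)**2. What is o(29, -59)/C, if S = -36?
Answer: 0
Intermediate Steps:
C = 66 (C = 2 + (-36 + 20)**2/4 = 2 + (1/4)*(-16)**2 = 2 + (1/4)*256 = 2 + 64 = 66)
o(F, h) = 0 (o(F, h) = -3*0*h*h = -0*h = -3*0 = 0)
o(29, -59)/C = 0/66 = 0*(1/66) = 0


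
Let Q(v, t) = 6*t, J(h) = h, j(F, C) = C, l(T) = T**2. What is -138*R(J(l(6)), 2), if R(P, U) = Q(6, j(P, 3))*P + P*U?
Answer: -99360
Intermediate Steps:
R(P, U) = 18*P + P*U (R(P, U) = (6*3)*P + P*U = 18*P + P*U)
-138*R(J(l(6)), 2) = -138*6**2*(18 + 2) = -4968*20 = -138*720 = -99360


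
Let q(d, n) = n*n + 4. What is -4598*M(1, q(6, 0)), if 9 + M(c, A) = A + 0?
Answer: 22990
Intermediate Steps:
q(d, n) = 4 + n² (q(d, n) = n² + 4 = 4 + n²)
M(c, A) = -9 + A (M(c, A) = -9 + (A + 0) = -9 + A)
-4598*M(1, q(6, 0)) = -4598*(-9 + (4 + 0²)) = -4598*(-9 + (4 + 0)) = -4598*(-9 + 4) = -4598*(-5) = 22990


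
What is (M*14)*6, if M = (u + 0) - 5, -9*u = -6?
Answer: -364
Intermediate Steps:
u = ⅔ (u = -⅑*(-6) = ⅔ ≈ 0.66667)
M = -13/3 (M = (⅔ + 0) - 5 = ⅔ - 5 = -13/3 ≈ -4.3333)
(M*14)*6 = -13/3*14*6 = -182/3*6 = -364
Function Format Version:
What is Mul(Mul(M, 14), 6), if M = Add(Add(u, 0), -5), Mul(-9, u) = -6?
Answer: -364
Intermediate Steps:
u = Rational(2, 3) (u = Mul(Rational(-1, 9), -6) = Rational(2, 3) ≈ 0.66667)
M = Rational(-13, 3) (M = Add(Add(Rational(2, 3), 0), -5) = Add(Rational(2, 3), -5) = Rational(-13, 3) ≈ -4.3333)
Mul(Mul(M, 14), 6) = Mul(Mul(Rational(-13, 3), 14), 6) = Mul(Rational(-182, 3), 6) = -364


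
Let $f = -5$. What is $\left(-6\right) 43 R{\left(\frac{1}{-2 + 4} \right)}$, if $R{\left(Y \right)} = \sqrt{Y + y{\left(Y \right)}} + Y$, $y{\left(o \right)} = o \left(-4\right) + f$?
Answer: $-129 - 129 i \sqrt{26} \approx -129.0 - 657.77 i$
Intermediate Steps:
$y{\left(o \right)} = -5 - 4 o$ ($y{\left(o \right)} = o \left(-4\right) - 5 = - 4 o - 5 = -5 - 4 o$)
$R{\left(Y \right)} = Y + \sqrt{-5 - 3 Y}$ ($R{\left(Y \right)} = \sqrt{Y - \left(5 + 4 Y\right)} + Y = \sqrt{-5 - 3 Y} + Y = Y + \sqrt{-5 - 3 Y}$)
$\left(-6\right) 43 R{\left(\frac{1}{-2 + 4} \right)} = \left(-6\right) 43 \left(\frac{1}{-2 + 4} + \sqrt{-5 - \frac{3}{-2 + 4}}\right) = - 258 \left(\frac{1}{2} + \sqrt{-5 - \frac{3}{2}}\right) = - 258 \left(\frac{1}{2} + \sqrt{- \frac{13}{2}}\right) = - 258 \left(\frac{1}{2} + \frac{i \sqrt{26}}{2}\right) = -129 - 129 i \sqrt{26}$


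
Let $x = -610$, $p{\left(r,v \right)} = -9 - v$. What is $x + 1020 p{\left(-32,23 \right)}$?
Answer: $-33250$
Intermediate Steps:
$x + 1020 p{\left(-32,23 \right)} = -610 + 1020 \left(-9 - 23\right) = -610 + 1020 \left(-32\right) = -610 - 32640 = -33250$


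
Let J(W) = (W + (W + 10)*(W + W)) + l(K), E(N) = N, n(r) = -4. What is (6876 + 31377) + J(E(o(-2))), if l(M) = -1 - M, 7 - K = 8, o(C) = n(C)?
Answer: 38201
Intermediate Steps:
o(C) = -4
K = -1 (K = 7 - 1*8 = 7 - 8 = -1)
J(W) = W + 2*W*(10 + W) (J(W) = (W + (W + 10)*(W + W)) + (-1 - 1*(-1)) = (W + (10 + W)*(2*W)) + (-1 + 1) = (W + 2*W*(10 + W)) + 0 = W + 2*W*(10 + W))
(6876 + 31377) + J(E(o(-2))) = (6876 + 31377) - 4*(21 + 2*(-4)) = 38253 - 4*(21 - 8) = 38253 - 4*13 = 38253 - 52 = 38201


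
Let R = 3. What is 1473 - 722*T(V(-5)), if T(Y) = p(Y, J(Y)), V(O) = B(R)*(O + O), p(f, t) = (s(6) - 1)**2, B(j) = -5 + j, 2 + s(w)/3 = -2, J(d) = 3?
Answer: -120545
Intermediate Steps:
s(w) = -12 (s(w) = -6 + 3*(-2) = -6 - 6 = -12)
p(f, t) = 169 (p(f, t) = (-12 - 1)**2 = (-13)**2 = 169)
V(O) = -4*O (V(O) = (-5 + 3)*(O + O) = -4*O)
T(Y) = 169
1473 - 722*T(V(-5)) = 1473 - 722*169 = 1473 - 122018 = -120545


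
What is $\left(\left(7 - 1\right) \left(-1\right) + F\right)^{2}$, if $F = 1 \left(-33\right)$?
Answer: $1521$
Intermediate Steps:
$F = -33$
$\left(\left(7 - 1\right) \left(-1\right) + F\right)^{2} = \left(\left(7 - 1\right) \left(-1\right) - 33\right)^{2} = \left(6 \left(-1\right) - 33\right)^{2} = \left(-6 - 33\right)^{2} = \left(-39\right)^{2} = 1521$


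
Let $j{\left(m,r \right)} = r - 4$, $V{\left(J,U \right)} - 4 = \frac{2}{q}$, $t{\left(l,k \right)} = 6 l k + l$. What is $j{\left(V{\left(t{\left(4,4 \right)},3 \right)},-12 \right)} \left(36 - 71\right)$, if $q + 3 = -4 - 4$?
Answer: $560$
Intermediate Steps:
$t{\left(l,k \right)} = l + 6 k l$ ($t{\left(l,k \right)} = 6 k l + l = l + 6 k l$)
$q = -11$ ($q = -3 - 8 = -11$)
$V{\left(J,U \right)} = \frac{42}{11}$ ($V{\left(J,U \right)} = 4 + \frac{2}{-11} = 4 + 2 \left(- \frac{1}{11}\right) = 4 - \frac{2}{11} = \frac{42}{11}$)
$j{\left(m,r \right)} = -4 + r$
$j{\left(V{\left(t{\left(4,4 \right)},3 \right)},-12 \right)} \left(36 - 71\right) = \left(-4 - 12\right) \left(36 - 71\right) = \left(-16\right) \left(-35\right) = 560$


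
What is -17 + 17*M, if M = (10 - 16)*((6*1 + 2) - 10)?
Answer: 187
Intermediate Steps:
M = 12 (M = -6*((6 + 2) - 10) = -6*(8 - 10) = -6*(-2) = 12)
-17 + 17*M = -17 + 17*12 = -17 + 204 = 187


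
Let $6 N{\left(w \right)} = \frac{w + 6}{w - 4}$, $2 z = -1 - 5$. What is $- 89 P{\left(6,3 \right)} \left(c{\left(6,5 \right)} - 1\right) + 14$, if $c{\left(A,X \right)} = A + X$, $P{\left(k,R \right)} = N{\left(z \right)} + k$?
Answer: $- \frac{36837}{7} \approx -5262.4$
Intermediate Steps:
$z = -3$ ($z = \frac{-1 - 5}{2} = \frac{1}{2} \left(-6\right) = -3$)
$N{\left(w \right)} = \frac{6 + w}{6 \left(-4 + w\right)}$ ($N{\left(w \right)} = \frac{\left(w + 6\right) \frac{1}{w - 4}}{6} = \frac{\left(6 + w\right) \frac{1}{-4 + w}}{6} = \frac{\frac{1}{-4 + w} \left(6 + w\right)}{6} = \frac{6 + w}{6 \left(-4 + w\right)}$)
$P{\left(k,R \right)} = - \frac{1}{14} + k$ ($P{\left(k,R \right)} = \frac{6 - 3}{6 \left(-4 - 3\right)} + k = \frac{1}{6} \frac{1}{-7} \cdot 3 + k = \frac{1}{6} \left(- \frac{1}{7}\right) 3 + k = - \frac{1}{14} + k$)
$- 89 P{\left(6,3 \right)} \left(c{\left(6,5 \right)} - 1\right) + 14 = - 89 \left(- \frac{1}{14} + 6\right) \left(\left(6 + 5\right) - 1\right) + 14 = - 89 \frac{83 \left(11 - 1\right)}{14} + 14 = - 89 \cdot \frac{83}{14} \cdot 10 + 14 = \left(-89\right) \frac{415}{7} + 14 = - \frac{36935}{7} + 14 = - \frac{36837}{7}$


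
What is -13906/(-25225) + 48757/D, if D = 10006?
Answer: 1369038761/252401350 ≈ 5.4241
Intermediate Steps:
-13906/(-25225) + 48757/D = -13906/(-25225) + 48757/10006 = -13906*(-1/25225) + 48757*(1/10006) = 13906/25225 + 48757/10006 = 1369038761/252401350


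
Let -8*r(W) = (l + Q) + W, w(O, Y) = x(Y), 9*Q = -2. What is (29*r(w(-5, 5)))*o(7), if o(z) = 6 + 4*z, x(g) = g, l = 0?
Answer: -21199/36 ≈ -588.86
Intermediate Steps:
Q = -2/9 (Q = (⅑)*(-2) = -2/9 ≈ -0.22222)
w(O, Y) = Y
r(W) = 1/36 - W/8 (r(W) = -((0 - 2/9) + W)/8 = -(-2/9 + W)/8 = 1/36 - W/8)
(29*r(w(-5, 5)))*o(7) = (29*(1/36 - ⅛*5))*(6 + 4*7) = (29*(1/36 - 5/8))*(6 + 28) = (29*(-43/72))*34 = -1247/72*34 = -21199/36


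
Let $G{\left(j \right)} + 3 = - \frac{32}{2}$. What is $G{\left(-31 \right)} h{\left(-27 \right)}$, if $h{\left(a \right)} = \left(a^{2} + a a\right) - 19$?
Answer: $-27341$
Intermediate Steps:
$G{\left(j \right)} = -19$ ($G{\left(j \right)} = -3 - \frac{32}{2} = -3 - 16 = -19$)
$h{\left(a \right)} = -19 + 2 a^{2}$ ($h{\left(a \right)} = \left(a^{2} + a^{2}\right) - 19 = 2 a^{2} - 19 = -19 + 2 a^{2}$)
$G{\left(-31 \right)} h{\left(-27 \right)} = - 19 \left(-19 + 2 \left(-27\right)^{2}\right) = - 19 \left(-19 + 2 \cdot 729\right) = - 19 \left(-19 + 1458\right) = \left(-19\right) 1439 = -27341$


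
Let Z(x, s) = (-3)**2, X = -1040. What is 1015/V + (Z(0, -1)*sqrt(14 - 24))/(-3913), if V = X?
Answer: -203/208 - 9*I*sqrt(10)/3913 ≈ -0.97596 - 0.0072733*I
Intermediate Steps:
V = -1040
Z(x, s) = 9
1015/V + (Z(0, -1)*sqrt(14 - 24))/(-3913) = 1015/(-1040) + (9*sqrt(14 - 24))/(-3913) = 1015*(-1/1040) + (9*sqrt(-10))*(-1/3913) = -203/208 + (9*(I*sqrt(10)))*(-1/3913) = -203/208 + (9*I*sqrt(10))*(-1/3913) = -203/208 - 9*I*sqrt(10)/3913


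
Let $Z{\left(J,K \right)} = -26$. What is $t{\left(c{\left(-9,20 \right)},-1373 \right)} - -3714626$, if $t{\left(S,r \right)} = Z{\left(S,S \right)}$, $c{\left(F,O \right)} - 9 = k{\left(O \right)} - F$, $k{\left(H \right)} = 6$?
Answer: $3714600$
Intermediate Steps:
$c{\left(F,O \right)} = 15 - F$ ($c{\left(F,O \right)} = 9 - \left(-6 + F\right) = 15 - F$)
$t{\left(S,r \right)} = -26$
$t{\left(c{\left(-9,20 \right)},-1373 \right)} - -3714626 = -26 - -3714626 = -26 + 3714626 = 3714600$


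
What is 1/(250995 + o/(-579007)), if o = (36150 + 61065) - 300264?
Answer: 52637/13211642274 ≈ 3.9841e-6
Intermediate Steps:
o = -203049 (o = 97215 - 300264 = -203049)
1/(250995 + o/(-579007)) = 1/(250995 - 203049/(-579007)) = 1/(250995 - 203049*(-1/579007)) = 1/(250995 + 18459/52637) = 1/(13211642274/52637) = 52637/13211642274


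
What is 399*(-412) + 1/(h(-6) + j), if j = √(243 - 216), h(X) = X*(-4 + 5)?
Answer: -493166/3 - √3/3 ≈ -1.6439e+5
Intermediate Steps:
h(X) = X (h(X) = X*1 = X)
j = 3*√3 (j = √27 = 3*√3 ≈ 5.1962)
399*(-412) + 1/(h(-6) + j) = 399*(-412) + 1/(-6 + 3*√3) = -164388 + 1/(-6 + 3*√3)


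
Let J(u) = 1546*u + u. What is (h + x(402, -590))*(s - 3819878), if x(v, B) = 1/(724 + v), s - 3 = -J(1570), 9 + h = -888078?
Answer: 6248577274992065/1126 ≈ 5.5494e+12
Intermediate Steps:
J(u) = 1547*u
h = -888087 (h = -9 - 888078 = -888087)
s = -2428787 (s = 3 - 1547*1570 = 3 - 1*2428790 = 3 - 2428790 = -2428787)
(h + x(402, -590))*(s - 3819878) = (-888087 + 1/(724 + 402))*(-2428787 - 3819878) = (-888087 + 1/1126)*(-6248665) = -999985961/1126*(-6248665) = 6248577274992065/1126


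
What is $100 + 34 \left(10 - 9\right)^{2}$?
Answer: $134$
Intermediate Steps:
$100 + 34 \left(10 - 9\right)^{2} = 100 + 34 \cdot 1^{2} = 100 + 34 \cdot 1 = 100 + 34 = 134$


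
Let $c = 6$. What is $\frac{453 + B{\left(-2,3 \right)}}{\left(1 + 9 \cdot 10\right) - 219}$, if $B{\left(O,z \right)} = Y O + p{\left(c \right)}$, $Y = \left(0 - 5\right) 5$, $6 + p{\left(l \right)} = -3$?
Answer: $- \frac{247}{64} \approx -3.8594$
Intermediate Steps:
$p{\left(l \right)} = -9$ ($p{\left(l \right)} = -6 - 3 = -9$)
$Y = -25$ ($Y = \left(-5\right) 5 = -25$)
$B{\left(O,z \right)} = -9 - 25 O$ ($B{\left(O,z \right)} = - 25 O - 9 = -9 - 25 O$)
$\frac{453 + B{\left(-2,3 \right)}}{\left(1 + 9 \cdot 10\right) - 219} = \frac{453 - -41}{\left(1 + 9 \cdot 10\right) - 219} = \frac{453 + \left(-9 + 50\right)}{\left(1 + 90\right) - 219} = \frac{453 + 41}{91 - 219} = \frac{494}{-128} = 494 \left(- \frac{1}{128}\right) = - \frac{247}{64}$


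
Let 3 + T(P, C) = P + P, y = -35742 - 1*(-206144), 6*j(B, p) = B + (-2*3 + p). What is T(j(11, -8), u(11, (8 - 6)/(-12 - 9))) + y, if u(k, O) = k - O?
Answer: 170398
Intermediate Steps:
j(B, p) = -1 + B/6 + p/6 (j(B, p) = (B + (-2*3 + p))/6 = (B + (-6 + p))/6 = (-6 + B + p)/6 = -1 + B/6 + p/6)
y = 170402 (y = -35742 + 206144 = 170402)
T(P, C) = -3 + 2*P (T(P, C) = -3 + (P + P) = -3 + 2*P)
T(j(11, -8), u(11, (8 - 6)/(-12 - 9))) + y = (-3 + 2*(-1 + (⅙)*11 + (⅙)*(-8))) + 170402 = (-3 + 2*(-1 + 11/6 - 4/3)) + 170402 = (-3 + 2*(-½)) + 170402 = (-3 - 1) + 170402 = -4 + 170402 = 170398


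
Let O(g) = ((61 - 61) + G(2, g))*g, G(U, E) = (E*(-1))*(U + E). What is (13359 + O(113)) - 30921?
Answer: -1485997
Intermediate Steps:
G(U, E) = -E*(E + U) (G(U, E) = (-E)*(E + U) = -E*(E + U))
O(g) = -g²*(2 + g) (O(g) = ((61 - 61) - g*(g + 2))*g = (0 - g*(2 + g))*g = (-g*(2 + g))*g = -g²*(2 + g))
(13359 + O(113)) - 30921 = (13359 + 113²*(-2 - 1*113)) - 30921 = (13359 + 12769*(-2 - 113)) - 30921 = (13359 + 12769*(-115)) - 30921 = (13359 - 1468435) - 30921 = -1455076 - 30921 = -1485997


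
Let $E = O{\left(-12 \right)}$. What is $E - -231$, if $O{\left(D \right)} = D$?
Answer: $219$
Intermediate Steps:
$E = -12$
$E - -231 = -12 - -231 = -12 + 231 = 219$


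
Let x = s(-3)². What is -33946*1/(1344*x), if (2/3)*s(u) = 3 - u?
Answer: -16973/54432 ≈ -0.31182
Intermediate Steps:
s(u) = 9/2 - 3*u/2 (s(u) = 3*(3 - u)/2 = 9/2 - 3*u/2)
x = 81 (x = (9/2 - 3/2*(-3))² = (9/2 + 9/2)² = 9² = 81)
-33946*1/(1344*x) = -33946/((81*32)*42) = -33946/(2592*42) = -33946/108864 = -33946*1/108864 = -16973/54432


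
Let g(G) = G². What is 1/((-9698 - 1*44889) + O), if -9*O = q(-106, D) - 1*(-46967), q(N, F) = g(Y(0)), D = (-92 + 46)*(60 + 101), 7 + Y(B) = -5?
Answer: -9/538394 ≈ -1.6716e-5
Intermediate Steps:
Y(B) = -12 (Y(B) = -7 - 5 = -12)
D = -7406 (D = -46*161 = -7406)
q(N, F) = 144 (q(N, F) = (-12)² = 144)
O = -47111/9 (O = -(144 - 1*(-46967))/9 = -(144 + 46967)/9 = -⅑*47111 = -47111/9 ≈ -5234.6)
1/((-9698 - 1*44889) + O) = 1/((-9698 - 1*44889) - 47111/9) = 1/((-9698 - 44889) - 47111/9) = 1/(-54587 - 47111/9) = 1/(-538394/9) = -9/538394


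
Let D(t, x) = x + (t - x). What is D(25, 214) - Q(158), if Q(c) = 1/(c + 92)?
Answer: 6249/250 ≈ 24.996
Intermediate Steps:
Q(c) = 1/(92 + c)
D(t, x) = t
D(25, 214) - Q(158) = 25 - 1/(92 + 158) = 25 - 1/250 = 6249/250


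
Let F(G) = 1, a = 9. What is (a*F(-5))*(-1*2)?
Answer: -18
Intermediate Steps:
(a*F(-5))*(-1*2) = (9*1)*(-1*2) = 9*(-2) = -18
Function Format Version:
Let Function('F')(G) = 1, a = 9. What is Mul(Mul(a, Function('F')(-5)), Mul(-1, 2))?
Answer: -18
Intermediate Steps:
Mul(Mul(a, Function('F')(-5)), Mul(-1, 2)) = Mul(Mul(9, 1), Mul(-1, 2)) = Mul(9, -2) = -18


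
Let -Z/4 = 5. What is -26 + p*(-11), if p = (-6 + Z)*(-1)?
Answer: -312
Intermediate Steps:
Z = -20 (Z = -4*5 = -20)
p = 26 (p = (-6 - 20)*(-1) = -26*(-1) = 26)
-26 + p*(-11) = -26 + 26*(-11) = -26 - 286 = -312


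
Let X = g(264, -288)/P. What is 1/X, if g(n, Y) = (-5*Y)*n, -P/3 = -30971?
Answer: 30971/126720 ≈ 0.24441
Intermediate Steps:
P = 92913 (P = -3*(-30971) = 92913)
g(n, Y) = -5*Y*n
X = 126720/30971 (X = -5*(-288)*264/92913 = 380160*(1/92913) = 126720/30971 ≈ 4.0916)
1/X = 1/(126720/30971) = 30971/126720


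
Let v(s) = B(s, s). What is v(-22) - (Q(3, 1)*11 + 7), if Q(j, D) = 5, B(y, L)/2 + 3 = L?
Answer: -112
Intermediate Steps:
B(y, L) = -6 + 2*L
v(s) = -6 + 2*s
v(-22) - (Q(3, 1)*11 + 7) = (-6 + 2*(-22)) - (5*11 + 7) = (-6 - 44) - (55 + 7) = -50 - 1*62 = -50 - 62 = -112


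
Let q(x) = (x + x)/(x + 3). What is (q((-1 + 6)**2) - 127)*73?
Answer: -127969/14 ≈ -9140.6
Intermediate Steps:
q(x) = 2*x/(3 + x) (q(x) = (2*x)/(3 + x) = 2*x/(3 + x))
(q((-1 + 6)**2) - 127)*73 = (2*(-1 + 6)**2/(3 + (-1 + 6)**2) - 127)*73 = (2*5**2/(3 + 5**2) - 127)*73 = (2*25/(3 + 25) - 127)*73 = (2*25/28 - 127)*73 = (2*25*(1/28) - 127)*73 = (25/14 - 127)*73 = -1753/14*73 = -127969/14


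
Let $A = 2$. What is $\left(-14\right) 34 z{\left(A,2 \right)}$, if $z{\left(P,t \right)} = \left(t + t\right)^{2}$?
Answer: $-7616$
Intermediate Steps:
$z{\left(P,t \right)} = 4 t^{2}$ ($z{\left(P,t \right)} = \left(2 t\right)^{2} = 4 t^{2}$)
$\left(-14\right) 34 z{\left(A,2 \right)} = \left(-14\right) 34 \cdot 4 \cdot 2^{2} = - 476 \cdot 4 \cdot 4 = \left(-476\right) 16 = -7616$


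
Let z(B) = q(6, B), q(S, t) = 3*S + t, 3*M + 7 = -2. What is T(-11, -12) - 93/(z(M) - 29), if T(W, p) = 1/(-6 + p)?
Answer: 415/63 ≈ 6.5873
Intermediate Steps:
M = -3 (M = -7/3 + (⅓)*(-2) = -7/3 - ⅔ = -3)
q(S, t) = t + 3*S
z(B) = 18 + B (z(B) = B + 3*6 = B + 18 = 18 + B)
T(-11, -12) - 93/(z(M) - 29) = 1/(-6 - 12) - 93/((18 - 3) - 29) = 1/(-18) - 93/(15 - 29) = -1/18 - 93/(-14) = -1/18 - 93*(-1/14) = -1/18 + 93/14 = 415/63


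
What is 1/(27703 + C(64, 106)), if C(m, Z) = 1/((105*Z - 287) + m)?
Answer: 10907/302156622 ≈ 3.6097e-5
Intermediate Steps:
C(m, Z) = 1/(-287 + m + 105*Z) (C(m, Z) = 1/((-287 + 105*Z) + m) = 1/(-287 + m + 105*Z))
1/(27703 + C(64, 106)) = 1/(27703 + 1/(-287 + 64 + 105*106)) = 1/(27703 + 1/(-287 + 64 + 11130)) = 1/(27703 + 1/10907) = 1/(302156622/10907) = 10907/302156622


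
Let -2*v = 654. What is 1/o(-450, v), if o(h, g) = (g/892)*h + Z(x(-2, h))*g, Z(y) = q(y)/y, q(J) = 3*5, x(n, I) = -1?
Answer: 446/2261205 ≈ 0.00019724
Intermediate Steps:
v = -327 (v = -½*654 = -327)
q(J) = 15
Z(y) = 15/y
o(h, g) = -15*g + g*h/892 (o(h, g) = (g/892)*h + (15/(-1))*g = (g*(1/892))*h + (15*(-1))*g = (g/892)*h - 15*g = g*h/892 - 15*g = -15*g + g*h/892)
1/o(-450, v) = 1/((1/892)*(-327)*(-13380 - 450)) = 1/((1/892)*(-327)*(-13830)) = 1/(2261205/446) = 446/2261205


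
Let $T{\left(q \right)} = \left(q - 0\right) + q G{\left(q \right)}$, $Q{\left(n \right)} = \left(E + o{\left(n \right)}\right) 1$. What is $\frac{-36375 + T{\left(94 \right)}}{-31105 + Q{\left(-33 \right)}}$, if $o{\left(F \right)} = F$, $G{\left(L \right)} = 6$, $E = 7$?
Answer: $\frac{35717}{31131} \approx 1.1473$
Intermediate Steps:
$Q{\left(n \right)} = 7 + n$ ($Q{\left(n \right)} = \left(7 + n\right) 1 = 7 + n$)
$T{\left(q \right)} = 7 q$ ($T{\left(q \right)} = \left(q - 0\right) + q 6 = \left(q + 0\right) + 6 q = q + 6 q = 7 q$)
$\frac{-36375 + T{\left(94 \right)}}{-31105 + Q{\left(-33 \right)}} = \frac{-36375 + 7 \cdot 94}{-31105 + \left(7 - 33\right)} = \frac{-36375 + 658}{-31105 - 26} = - \frac{35717}{-31131} = \left(-35717\right) \left(- \frac{1}{31131}\right) = \frac{35717}{31131}$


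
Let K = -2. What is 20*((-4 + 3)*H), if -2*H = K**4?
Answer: 160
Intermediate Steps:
H = -8 (H = -1/2*(-2)**4 = -1/2*16 = -8)
20*((-4 + 3)*H) = 20*((-4 + 3)*(-8)) = 20*(-1*(-8)) = 20*8 = 160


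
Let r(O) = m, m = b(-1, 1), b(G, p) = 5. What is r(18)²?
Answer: 25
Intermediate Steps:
m = 5
r(O) = 5
r(18)² = 5² = 25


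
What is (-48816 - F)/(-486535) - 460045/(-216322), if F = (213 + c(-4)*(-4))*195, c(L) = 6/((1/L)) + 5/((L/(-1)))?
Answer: 247211536987/105248224270 ≈ 2.3488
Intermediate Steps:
c(L) = -5/L + 6*L (c(L) = 6/(1/L) + 5/((L*(-1))) = 6*L + 5/((-L)) = 6*L + 5*(-1/L) = 6*L - 5/L = -5/L + 6*L)
F = 59280 (F = (213 + (-5/(-4) + 6*(-4))*(-4))*195 = (213 + (-5*(-¼) - 24)*(-4))*195 = (213 + (5/4 - 24)*(-4))*195 = (213 - 91/4*(-4))*195 = (213 + 91)*195 = 304*195 = 59280)
(-48816 - F)/(-486535) - 460045/(-216322) = (-48816 - 1*59280)/(-486535) - 460045/(-216322) = (-48816 - 59280)*(-1/486535) - 460045*(-1/216322) = -108096*(-1/486535) + 460045/216322 = 108096/486535 + 460045/216322 = 247211536987/105248224270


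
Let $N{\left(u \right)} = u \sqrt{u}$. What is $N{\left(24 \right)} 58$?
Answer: $2784 \sqrt{6} \approx 6819.4$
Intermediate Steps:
$N{\left(u \right)} = u^{\frac{3}{2}}$
$N{\left(24 \right)} 58 = 24^{\frac{3}{2}} \cdot 58 = 48 \sqrt{6} \cdot 58 = 2784 \sqrt{6}$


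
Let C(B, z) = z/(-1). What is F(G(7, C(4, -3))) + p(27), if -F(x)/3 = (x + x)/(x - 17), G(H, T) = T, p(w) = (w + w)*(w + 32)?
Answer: 22311/7 ≈ 3187.3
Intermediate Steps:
C(B, z) = -z (C(B, z) = z*(-1) = -z)
p(w) = 2*w*(32 + w) (p(w) = (2*w)*(32 + w) = 2*w*(32 + w))
F(x) = -6*x/(-17 + x) (F(x) = -3*(x + x)/(x - 17) = -3*2*x/(-17 + x) = -6*x/(-17 + x))
F(G(7, C(4, -3))) + p(27) = -6*(-1*(-3))/(-17 - 1*(-3)) + 2*27*(32 + 27) = -6*3/(-17 + 3) + 2*27*59 = -6*3/(-14) + 3186 = -6*3*(-1/14) + 3186 = 9/7 + 3186 = 22311/7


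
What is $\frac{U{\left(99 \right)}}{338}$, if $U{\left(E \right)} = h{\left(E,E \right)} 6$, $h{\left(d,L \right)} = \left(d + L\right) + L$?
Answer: $\frac{891}{169} \approx 5.2722$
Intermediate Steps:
$h{\left(d,L \right)} = d + 2 L$ ($h{\left(d,L \right)} = \left(L + d\right) + L = d + 2 L$)
$U{\left(E \right)} = 18 E$ ($U{\left(E \right)} = \left(E + 2 E\right) 6 = 3 E 6 = 18 E$)
$\frac{U{\left(99 \right)}}{338} = \frac{18 \cdot 99}{338} = 1782 \cdot \frac{1}{338} = \frac{891}{169}$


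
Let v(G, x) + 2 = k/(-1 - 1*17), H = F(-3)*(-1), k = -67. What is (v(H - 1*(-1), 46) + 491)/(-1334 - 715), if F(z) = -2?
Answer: -8869/36882 ≈ -0.24047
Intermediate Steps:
H = 2 (H = -2*(-1) = 2)
v(G, x) = 31/18 (v(G, x) = -2 - 67/(-1 - 1*17) = -2 - 67/(-1 - 17) = -2 - 67/(-18) = -2 - 67*(-1/18) = -2 + 67/18 = 31/18)
(v(H - 1*(-1), 46) + 491)/(-1334 - 715) = (31/18 + 491)/(-1334 - 715) = (8869/18)/(-2049) = (8869/18)*(-1/2049) = -8869/36882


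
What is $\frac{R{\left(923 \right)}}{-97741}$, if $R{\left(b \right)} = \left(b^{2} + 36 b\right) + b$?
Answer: $- \frac{886080}{97741} \approx -9.0656$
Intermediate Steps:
$R{\left(b \right)} = b^{2} + 37 b$
$\frac{R{\left(923 \right)}}{-97741} = \frac{923 \left(37 + 923\right)}{-97741} = 923 \cdot 960 \left(- \frac{1}{97741}\right) = 886080 \left(- \frac{1}{97741}\right) = - \frac{886080}{97741}$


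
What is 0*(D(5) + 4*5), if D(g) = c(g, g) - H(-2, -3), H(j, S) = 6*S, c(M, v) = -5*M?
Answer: 0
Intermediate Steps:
D(g) = 18 - 5*g (D(g) = -5*g - 6*(-3) = -5*g - 1*(-18) = -5*g + 18 = 18 - 5*g)
0*(D(5) + 4*5) = 0*((18 - 5*5) + 4*5) = 0*((18 - 25) + 20) = 0*(-7 + 20) = 0*13 = 0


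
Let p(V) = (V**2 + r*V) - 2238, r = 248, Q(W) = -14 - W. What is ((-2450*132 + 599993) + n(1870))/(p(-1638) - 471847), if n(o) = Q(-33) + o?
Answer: 278482/1802735 ≈ 0.15448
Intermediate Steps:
p(V) = -2238 + V**2 + 248*V (p(V) = (V**2 + 248*V) - 2238 = -2238 + V**2 + 248*V)
n(o) = 19 + o (n(o) = (-14 - 1*(-33)) + o = (-14 + 33) + o = 19 + o)
((-2450*132 + 599993) + n(1870))/(p(-1638) - 471847) = ((-2450*132 + 599993) + (19 + 1870))/((-2238 + (-1638)**2 + 248*(-1638)) - 471847) = ((-323400 + 599993) + 1889)/((-2238 + 2683044 - 406224) - 471847) = (276593 + 1889)/(2274582 - 471847) = 278482/1802735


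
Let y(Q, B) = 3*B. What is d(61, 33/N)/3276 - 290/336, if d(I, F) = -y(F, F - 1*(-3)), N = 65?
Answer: -122981/141960 ≈ -0.86631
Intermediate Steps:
d(I, F) = -9 - 3*F (d(I, F) = -3*(F - 1*(-3)) = -3*(F + 3) = -3*(3 + F) = -(9 + 3*F) = -9 - 3*F)
d(61, 33/N)/3276 - 290/336 = (-9 - 99/65)/3276 - 290/336 = (-9 - 99/65)*(1/3276) - 290*1/336 = (-9 - 3*33/65)*(1/3276) - 145/168 = (-9 - 99/65)*(1/3276) - 145/168 = -684/65*1/3276 - 145/168 = -19/5915 - 145/168 = -122981/141960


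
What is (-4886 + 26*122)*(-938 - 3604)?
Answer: 7784988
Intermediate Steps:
(-4886 + 26*122)*(-938 - 3604) = (-4886 + 3172)*(-4542) = -1714*(-4542) = 7784988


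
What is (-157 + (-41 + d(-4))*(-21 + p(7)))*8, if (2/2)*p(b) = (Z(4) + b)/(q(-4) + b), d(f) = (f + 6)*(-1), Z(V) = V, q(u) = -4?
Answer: 14120/3 ≈ 4706.7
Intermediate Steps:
d(f) = -6 - f (d(f) = (6 + f)*(-1) = -6 - f)
p(b) = (4 + b)/(-4 + b)
(-157 + (-41 + d(-4))*(-21 + p(7)))*8 = (-157 + (-41 + (-6 - 1*(-4)))*(-21 + (4 + 7)/(-4 + 7)))*8 = (-157 + (-41 + (-6 + 4))*(-21 + 11/3))*8 = (-157 + (-41 - 2)*(-21 + (⅓)*11))*8 = (-157 - 43*(-21 + 11/3))*8 = (-157 - 43*(-52/3))*8 = (-157 + 2236/3)*8 = (1765/3)*8 = 14120/3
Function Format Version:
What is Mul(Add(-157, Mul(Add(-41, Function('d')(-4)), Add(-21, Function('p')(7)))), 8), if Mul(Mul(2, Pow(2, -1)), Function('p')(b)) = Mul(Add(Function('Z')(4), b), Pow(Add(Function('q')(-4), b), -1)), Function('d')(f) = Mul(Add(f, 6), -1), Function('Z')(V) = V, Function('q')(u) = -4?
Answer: Rational(14120, 3) ≈ 4706.7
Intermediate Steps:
Function('d')(f) = Add(-6, Mul(-1, f)) (Function('d')(f) = Mul(Add(6, f), -1) = Add(-6, Mul(-1, f)))
Function('p')(b) = Mul(Pow(Add(-4, b), -1), Add(4, b)) (Function('p')(b) = Mul(Add(4, b), Pow(Add(-4, b), -1)) = Mul(Pow(Add(-4, b), -1), Add(4, b)))
Mul(Add(-157, Mul(Add(-41, Function('d')(-4)), Add(-21, Function('p')(7)))), 8) = Mul(Add(-157, Mul(Add(-41, Add(-6, Mul(-1, -4))), Add(-21, Mul(Pow(Add(-4, 7), -1), Add(4, 7))))), 8) = Mul(Add(-157, Mul(Add(-41, Add(-6, 4)), Add(-21, Mul(Pow(3, -1), 11)))), 8) = Mul(Add(-157, Mul(Add(-41, -2), Add(-21, Mul(Rational(1, 3), 11)))), 8) = Mul(Add(-157, Mul(-43, Add(-21, Rational(11, 3)))), 8) = Mul(Add(-157, Mul(-43, Rational(-52, 3))), 8) = Mul(Add(-157, Rational(2236, 3)), 8) = Mul(Rational(1765, 3), 8) = Rational(14120, 3)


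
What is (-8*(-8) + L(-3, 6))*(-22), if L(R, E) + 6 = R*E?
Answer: -880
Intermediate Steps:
L(R, E) = -6 + E*R (L(R, E) = -6 + R*E = -6 + E*R)
(-8*(-8) + L(-3, 6))*(-22) = (-8*(-8) + (-6 + 6*(-3)))*(-22) = (64 + (-6 - 18))*(-22) = (64 - 24)*(-22) = 40*(-22) = -880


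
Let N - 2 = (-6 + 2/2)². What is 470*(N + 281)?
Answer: 144760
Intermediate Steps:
N = 27 (N = 2 + (-6 + 2/2)² = 2 + (-6 + 2*(½))² = 2 + (-6 + 1)² = 2 + (-5)² = 2 + 25 = 27)
470*(N + 281) = 470*(27 + 281) = 470*308 = 144760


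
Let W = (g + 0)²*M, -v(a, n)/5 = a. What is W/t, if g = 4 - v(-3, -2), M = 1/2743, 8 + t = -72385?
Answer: -121/198573999 ≈ -6.0935e-7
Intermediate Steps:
v(a, n) = -5*a
t = -72393 (t = -8 - 72385 = -72393)
M = 1/2743 ≈ 0.00036456
g = -11 (g = 4 - (-5)*(-3) = 4 - 1*15 = 4 - 15 = -11)
W = 121/2743 (W = (-11 + 0)²*(1/2743) = (-11)²*(1/2743) = 121*(1/2743) = 121/2743 ≈ 0.044112)
W/t = (121/2743)/(-72393) = (121/2743)*(-1/72393) = -121/198573999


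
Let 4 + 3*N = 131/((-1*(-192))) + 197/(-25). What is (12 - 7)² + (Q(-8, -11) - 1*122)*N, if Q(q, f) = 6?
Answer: 1648721/3600 ≈ 457.98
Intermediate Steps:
N = -53749/14400 (N = -4/3 + (131/((-1*(-192))) + 197/(-25))/3 = -4/3 + (131/192 + 197*(-1/25))/3 = -4/3 + (131*(1/192) - 197/25)/3 = -4/3 + (131/192 - 197/25)/3 = -4/3 + (⅓)*(-34549/4800) = -4/3 - 34549/14400 = -53749/14400 ≈ -3.7326)
(12 - 7)² + (Q(-8, -11) - 1*122)*N = (12 - 7)² + (6 - 1*122)*(-53749/14400) = 5² + (6 - 122)*(-53749/14400) = 25 - 116*(-53749/14400) = 25 + 1558721/3600 = 1648721/3600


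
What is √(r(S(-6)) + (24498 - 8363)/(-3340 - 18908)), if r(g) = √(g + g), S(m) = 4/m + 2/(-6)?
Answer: √(-9971430 + 13749264*I*√2)/3708 ≈ 0.6573 + 1.0758*I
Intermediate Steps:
S(m) = -⅓ + 4/m (S(m) = 4/m + 2*(-⅙) = 4/m - ⅓ = -⅓ + 4/m)
r(g) = √2*√g (r(g) = √(2*g) = √2*√g)
√(r(S(-6)) + (24498 - 8363)/(-3340 - 18908)) = √(√2*√((⅓)*(12 - 1*(-6))/(-6)) + (24498 - 8363)/(-3340 - 18908)) = √(√2*√((⅓)*(-⅙)*(12 + 6)) + 16135/(-22248)) = √(√2*√((⅓)*(-⅙)*18) + 16135*(-1/22248)) = √(√2*√(-1) - 16135/22248) = √(√2*I - 16135/22248) = √(I*√2 - 16135/22248) = √(-16135/22248 + I*√2)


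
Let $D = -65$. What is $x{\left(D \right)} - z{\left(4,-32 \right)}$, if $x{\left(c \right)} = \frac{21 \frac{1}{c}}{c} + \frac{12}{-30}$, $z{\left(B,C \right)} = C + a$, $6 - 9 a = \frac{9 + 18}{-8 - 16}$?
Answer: $\frac{3124469}{101400} \approx 30.813$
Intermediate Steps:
$a = \frac{19}{24}$ ($a = \frac{2}{3} - \frac{\left(9 + 18\right) \frac{1}{-8 - 16}}{9} = \frac{2}{3} - \frac{27 \frac{1}{-24}}{9} = \frac{2}{3} - \frac{27 \left(- \frac{1}{24}\right)}{9} = \frac{2}{3} - - \frac{1}{8} = \frac{2}{3} + \frac{1}{8} = \frac{19}{24} \approx 0.79167$)
$z{\left(B,C \right)} = \frac{19}{24} + C$ ($z{\left(B,C \right)} = C + \frac{19}{24} = \frac{19}{24} + C$)
$x{\left(c \right)} = - \frac{2}{5} + \frac{21}{c^{2}}$ ($x{\left(c \right)} = \frac{21}{c^{2}} + 12 \left(- \frac{1}{30}\right) = \frac{21}{c^{2}} - \frac{2}{5} = - \frac{2}{5} + \frac{21}{c^{2}}$)
$x{\left(D \right)} - z{\left(4,-32 \right)} = \left(- \frac{2}{5} + \frac{21}{4225}\right) - \left(\frac{19}{24} - 32\right) = \left(- \frac{2}{5} + 21 \cdot \frac{1}{4225}\right) - - \frac{749}{24} = \left(- \frac{2}{5} + \frac{21}{4225}\right) + \frac{749}{24} = - \frac{1669}{4225} + \frac{749}{24} = \frac{3124469}{101400}$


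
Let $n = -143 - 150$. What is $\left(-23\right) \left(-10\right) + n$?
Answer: $-63$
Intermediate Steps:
$n = -293$
$\left(-23\right) \left(-10\right) + n = \left(-23\right) \left(-10\right) - 293 = 230 - 293 = -63$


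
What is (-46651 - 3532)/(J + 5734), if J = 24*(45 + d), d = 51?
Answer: -50183/8038 ≈ -6.2432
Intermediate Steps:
J = 2304 (J = 24*(45 + 51) = 24*96 = 2304)
(-46651 - 3532)/(J + 5734) = (-46651 - 3532)/(2304 + 5734) = -50183/8038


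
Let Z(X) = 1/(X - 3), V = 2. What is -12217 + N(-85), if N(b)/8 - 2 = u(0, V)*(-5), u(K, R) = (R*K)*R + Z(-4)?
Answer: -85367/7 ≈ -12195.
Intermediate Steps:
Z(X) = 1/(-3 + X)
u(K, R) = -⅐ + K*R² (u(K, R) = (R*K)*R + 1/(-3 - 4) = (K*R)*R + 1/(-7) = K*R² - ⅐ = -⅐ + K*R²)
N(b) = 152/7 (N(b) = 16 + 8*((-⅐ + 0*2²)*(-5)) = 16 + 8*((-⅐ + 0*4)*(-5)) = 16 + 8*((-⅐ + 0)*(-5)) = 16 + 8*(-⅐*(-5)) = 16 + 8*(5/7) = 16 + 40/7 = 152/7)
-12217 + N(-85) = -12217 + 152/7 = -85367/7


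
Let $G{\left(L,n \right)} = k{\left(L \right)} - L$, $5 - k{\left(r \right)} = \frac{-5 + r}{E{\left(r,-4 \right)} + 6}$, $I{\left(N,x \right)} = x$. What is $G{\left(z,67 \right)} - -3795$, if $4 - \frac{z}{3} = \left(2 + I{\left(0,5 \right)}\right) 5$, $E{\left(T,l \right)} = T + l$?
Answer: $\frac{50595}{13} \approx 3891.9$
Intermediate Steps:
$k{\left(r \right)} = 5 - \frac{-5 + r}{2 + r}$ ($k{\left(r \right)} = 5 - \frac{-5 + r}{\left(r - 4\right) + 6} = 5 - \frac{-5 + r}{\left(-4 + r\right) + 6} = 5 - \frac{-5 + r}{2 + r}$)
$z = -93$ ($z = 12 - 3 \left(2 + 5\right) 5 = 12 - 3 \cdot 7 \cdot 5 = 12 - 105 = -93$)
$G{\left(L,n \right)} = - L + \frac{15 + 4 L}{2 + L}$ ($G{\left(L,n \right)} = \frac{15 + 4 L}{2 + L} - L = - L + \frac{15 + 4 L}{2 + L}$)
$G{\left(z,67 \right)} - -3795 = \frac{15 - \left(-93\right)^{2} + 2 \left(-93\right)}{2 - 93} - -3795 = \frac{15 - 8649 - 186}{-91} + 3795 = - \frac{15 - 8649 - 186}{91} + 3795 = \left(- \frac{1}{91}\right) \left(-8820\right) + 3795 = \frac{1260}{13} + 3795 = \frac{50595}{13}$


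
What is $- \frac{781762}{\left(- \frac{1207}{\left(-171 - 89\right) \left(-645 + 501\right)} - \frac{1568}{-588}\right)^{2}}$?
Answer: $- \frac{1095837697843200}{9728468689} \approx -1.1264 \cdot 10^{5}$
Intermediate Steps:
$- \frac{781762}{\left(- \frac{1207}{\left(-171 - 89\right) \left(-645 + 501\right)} - \frac{1568}{-588}\right)^{2}} = - \frac{781762}{\left(- \frac{1207}{\left(-260\right) \left(-144\right)} - - \frac{8}{3}\right)^{2}} = - \frac{781762}{\left(- \frac{1207}{37440} + \frac{8}{3}\right)^{2}} = - \frac{781762}{\left(\frac{98633}{37440}\right)^{2}} = - \frac{781762}{\frac{9728468689}{1401753600}} = \left(-781762\right) \frac{1401753600}{9728468689} = - \frac{1095837697843200}{9728468689}$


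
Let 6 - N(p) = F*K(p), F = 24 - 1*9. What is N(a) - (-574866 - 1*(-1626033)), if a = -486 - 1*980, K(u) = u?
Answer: -1029171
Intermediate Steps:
a = -1466 (a = -486 - 980 = -1466)
F = 15 (F = 24 - 9 = 15)
N(p) = 6 - 15*p
N(a) - (-574866 - 1*(-1626033)) = (6 - 15*(-1466)) - (-574866 - 1*(-1626033)) = (6 + 21990) - (-574866 + 1626033) = 21996 - 1*1051167 = 21996 - 1051167 = -1029171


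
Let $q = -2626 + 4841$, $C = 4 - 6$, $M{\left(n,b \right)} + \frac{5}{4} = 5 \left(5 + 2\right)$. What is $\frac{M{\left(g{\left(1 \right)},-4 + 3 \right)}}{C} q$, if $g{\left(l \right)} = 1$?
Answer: $- \frac{299025}{8} \approx -37378.0$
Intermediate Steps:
$M{\left(n,b \right)} = \frac{135}{4}$ ($M{\left(n,b \right)} = - \frac{5}{4} + 5 \left(5 + 2\right) = - \frac{5}{4} + 5 \cdot 7 = - \frac{5}{4} + 35 = \frac{135}{4}$)
$C = -2$ ($C = 4 - 6 = -2$)
$q = 2215$
$\frac{M{\left(g{\left(1 \right)},-4 + 3 \right)}}{C} q = \frac{1}{-2} \cdot \frac{135}{4} \cdot 2215 = \left(- \frac{1}{2}\right) \frac{135}{4} \cdot 2215 = \left(- \frac{135}{8}\right) 2215 = - \frac{299025}{8}$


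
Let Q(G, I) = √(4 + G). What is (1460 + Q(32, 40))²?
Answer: 2149156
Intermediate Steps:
(1460 + Q(32, 40))² = (1460 + √(4 + 32))² = (1460 + √36)² = (1460 + 6)² = 1466² = 2149156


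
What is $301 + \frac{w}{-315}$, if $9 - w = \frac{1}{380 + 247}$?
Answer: $\frac{8491909}{28215} \approx 300.97$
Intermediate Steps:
$w = \frac{5642}{627}$ ($w = 9 - \frac{1}{380 + 247} = 9 - \frac{1}{627} = \frac{5642}{627} \approx 8.9984$)
$301 + \frac{w}{-315} = 301 + \frac{5642}{627 \left(-315\right)} = 301 + \frac{5642}{627} \left(- \frac{1}{315}\right) = 301 - \frac{806}{28215} = \frac{8491909}{28215}$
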